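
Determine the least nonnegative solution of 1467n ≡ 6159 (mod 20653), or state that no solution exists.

gcd(20653, 1467) = 1  (20653 = 14*1467 + 115, 1467 = 12*115 + 87, 115 = 1*87 + 28, 87 = 3*28 + 3, 28 = 9*3 + 1, 3 = 3*1).
1 divides 6159, so solutions exist.
Back-substituting, 1467*(-6645) + 20653*(472) = 1.
So 1467*(-6645) ≡ 1 (mod 20653); multiply by 6159: n ≡ -40926555 (mod 20653).
Smallest nonnegative: n = -40926555 mod 20653 = 7691.

7691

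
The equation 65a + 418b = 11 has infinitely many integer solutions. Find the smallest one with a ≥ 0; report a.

gcd(418, 65) = 1  (418 = 6×65 + 28, 65 = 2×28 + 9, 28 = 3×9 + 1, 9 = 9×1).
1 divides 11, so solutions exist.
Back-substituting, 65×(-45) + 418×(7) = 1.
Scale by 11/1 = 11: (a₀, b₀) = (-495, 77).
General solution: a = -495 + 418t, b = 77 - 65t for integer t.
a ≥ 0: smallest is -495 mod 418 = 341 (at t = 2), with b = -53.

341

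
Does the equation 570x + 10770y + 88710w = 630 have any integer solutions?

yes

gcd(10770, 570) = 30.
gcd(30, 88710) = 30.
30 divides 630, so integer solutions exist.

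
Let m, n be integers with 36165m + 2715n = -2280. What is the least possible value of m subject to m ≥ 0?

91

gcd(36165, 2715):
  36165 = 13×2715 + 870
  2715 = 3×870 + 105
  870 = 8×105 + 30
  105 = 3×30 + 15
  30 = 2×15
so gcd(36165, 2715) = 15.
15 divides -2280, so solutions exist.
Back-substitute for Bézout coefficients:
  15 = 105 - 3×30
  ... = 36165×(-78) + 2715×(1039)
Scale by -2280/15 = -152: (m₀, n₀) = (11856, -157928).
General solution: m = 11856 + 181t, n = -157928 - 2411t for integer t.
m ≥ 0: smallest is 11856 mod 181 = 91 (at t = -65), with n = -1213.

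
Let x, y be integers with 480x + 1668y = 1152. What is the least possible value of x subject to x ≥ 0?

gcd(1668, 480) = 12.
12 divides 1152, so solutions exist.
By Bézout, 480×(-66) + 1668×(19) = 12.
Scale by 1152/12 = 96: (x₀, y₀) = (-6336, 1824).
General solution: x = -6336 + 139t, y = 1824 - 40t for integer t.
x ≥ 0: smallest is -6336 mod 139 = 58 (at t = 46), with y = -16.

58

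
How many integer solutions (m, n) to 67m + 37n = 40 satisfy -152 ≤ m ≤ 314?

gcd(67, 37):
  67 = 1*37 + 30
  37 = 1*30 + 7
  30 = 4*7 + 2
  7 = 3*2 + 1
  2 = 2*1
so gcd(67, 37) = 1.
Back-substitute for Bézout coefficients:
  1 = 7 - 3*2
  ... = 67*(-16) + 37*(29)
Scale by 40: particular solution (-640, 1160); reduce m mod 37: (26, -46).
General solution: m = 26 + 37t, n = -46 - 67t for integer t.
-152 ≤ 26 + 37t ≤ 314 gives t ∈ [-4, 7], which is 12 values.

12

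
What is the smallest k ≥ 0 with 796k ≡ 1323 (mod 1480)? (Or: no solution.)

no solution

gcd(1480, 796) = 4  (1480 = 1·796 + 684, 796 = 1·684 + 112, 684 = 6·112 + 12, 112 = 9·12 + 4, 12 = 3·4).
4 does not divide 1323, so the congruence has no solution.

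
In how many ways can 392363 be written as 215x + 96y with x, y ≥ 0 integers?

19

gcd(215, 96) = 1.
By Bézout, 215*(-25) + 96*(56) = 1.
One solution: (13, 4058).
General: x = 13 + 96t, y = 4058 - 215t.
x ≥ 0 ⇒ t ≥ 0; y ≥ 0 ⇒ t ≤ 18. So t ∈ [0, 18]: 19 solutions.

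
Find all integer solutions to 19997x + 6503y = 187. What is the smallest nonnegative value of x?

gcd(19997, 6503):
  19997 = 3×6503 + 488
  6503 = 13×488 + 159
  488 = 3×159 + 11
  159 = 14×11 + 5
  11 = 2×5 + 1
  5 = 5×1
so gcd(19997, 6503) = 1.
1 divides 187, so solutions exist.
Back-substitute for Bézout coefficients:
  1 = 11 - 2×5
  ... = 19997×(1186) + 6503×(-3647)
Scale by 187/1 = 187: (x₀, y₀) = (221782, -681989).
General solution: x = 221782 + 6503t, y = -681989 - 19997t for integer t.
x ≥ 0: smallest is 221782 mod 6503 = 680 (at t = -34), with y = -2091.

680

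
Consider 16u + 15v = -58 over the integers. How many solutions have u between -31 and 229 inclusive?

gcd(16, 15):
  16 = 1×15 + 1
  15 = 15×1
so gcd(16, 15) = 1.
Back-substitute for Bézout coefficients:
  1 = 16 - 1×15
  ... = 16×(1) + 15×(-1)
Scale by -58: particular solution (-58, 58); reduce u mod 15: (2, -6).
General solution: u = 2 + 15t, v = -6 - 16t for integer t.
-31 ≤ 2 + 15t ≤ 229 gives t ∈ [-2, 15], which is 18 values.

18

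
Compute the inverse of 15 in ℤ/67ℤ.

9

gcd(67, 15):
  67 = 4×15 + 7
  15 = 2×7 + 1
  7 = 7×1
so gcd(67, 15) = 1.
Back-substitute for Bézout coefficients:
  1 = 15 - 2×7
  ... = 15×(9) + 67×(-2)
So 15×9 ≡ 1 (mod 67), and 9 mod 67 = 9.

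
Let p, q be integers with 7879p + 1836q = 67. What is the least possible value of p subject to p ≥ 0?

937

gcd(7879, 1836):
  7879 = 4×1836 + 535
  1836 = 3×535 + 231
  535 = 2×231 + 73
  231 = 3×73 + 12
  73 = 6×12 + 1
  12 = 12×1
so gcd(7879, 1836) = 1.
1 divides 67, so solutions exist.
Back-substitute for Bézout coefficients:
  1 = 73 - 6×12
  ... = 7879×(151) + 1836×(-648)
Scale by 67/1 = 67: (p₀, q₀) = (10117, -43416).
General solution: p = 10117 + 1836t, q = -43416 - 7879t for integer t.
p ≥ 0: smallest is 10117 mod 1836 = 937 (at t = -5), with q = -4021.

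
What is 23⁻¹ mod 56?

gcd(56, 23):
  56 = 2*23 + 10
  23 = 2*10 + 3
  10 = 3*3 + 1
  3 = 3*1
so gcd(56, 23) = 1.
Back-substitute for Bézout coefficients:
  1 = 10 - 3*3
  ... = 23*(-17) + 56*(7)
So 23*-17 ≡ 1 (mod 56), and -17 mod 56 = 39.

39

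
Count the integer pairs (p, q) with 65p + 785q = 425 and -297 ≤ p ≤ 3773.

gcd(785, 65) = 5  (785 = 12*65 + 5, 65 = 13*5).
Back-substituting, 65*(-12) + 785*(1) = 5.
Scale by 85: particular solution (-1020, 85); reduce p mod 157: (79, -6).
General solution: p = 79 + 157t, q = -6 - 13t for integer t.
-297 ≤ 79 + 157t ≤ 3773 gives t ∈ [-2, 23], which is 26 values.

26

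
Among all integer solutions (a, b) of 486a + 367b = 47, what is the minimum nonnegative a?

gcd(486, 367) = 1  (486 = 1·367 + 119, 367 = 3·119 + 10, 119 = 11·10 + 9, 10 = 1·9 + 1, 9 = 9·1).
1 divides 47, so solutions exist.
Back-substituting, 486·(-37) + 367·(49) = 1.
Scale by 47/1 = 47: (a₀, b₀) = (-1739, 2303).
General solution: a = -1739 + 367t, b = 2303 - 486t for integer t.
a ≥ 0: smallest is -1739 mod 367 = 96 (at t = 5), with b = -127.

96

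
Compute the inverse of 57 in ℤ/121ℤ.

17

gcd(121, 57) = 1  (121 = 2·57 + 7, 57 = 8·7 + 1, 7 = 7·1).
Back-substituting, 57·(17) + 121·(-8) = 1.
So 57·17 ≡ 1 (mod 121), and 17 mod 121 = 17.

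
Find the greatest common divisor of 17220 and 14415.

15

gcd(17220, 14415):
  17220 = 1·14415 + 2805
  14415 = 5·2805 + 390
  2805 = 7·390 + 75
  390 = 5·75 + 15
  75 = 5·15
so gcd(17220, 14415) = 15.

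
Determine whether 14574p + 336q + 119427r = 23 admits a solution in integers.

gcd(14574, 336):
  14574 = 43·336 + 126
  336 = 2·126 + 84
  126 = 1·84 + 42
  84 = 2·42
so gcd(14574, 336) = 42.
gcd(42, 119427) = 21.
21 does not divide 23 (remainder 2), so no integer solutions.

no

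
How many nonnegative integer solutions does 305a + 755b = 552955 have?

12

gcd(755, 305) = 5.
By Bézout, 305*(52) + 755*(-21) = 5.
One solution: (48, 713).
General: a = 48 + 151t, b = 713 - 61t.
a ≥ 0 ⇒ t ≥ 0; b ≥ 0 ⇒ t ≤ 11. So t ∈ [0, 11]: 12 solutions.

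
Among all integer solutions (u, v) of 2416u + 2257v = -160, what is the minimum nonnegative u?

1674

gcd(2416, 2257) = 1  (2416 = 1*2257 + 159, 2257 = 14*159 + 31, 159 = 5*31 + 4, 31 = 7*4 + 3, 4 = 1*3 + 1, 3 = 3*1).
1 divides -160, so solutions exist.
Back-substituting, 2416*(582) + 2257*(-623) = 1.
Scale by -160/1 = -160: (u₀, v₀) = (-93120, 99680).
General solution: u = -93120 + 2257t, v = 99680 - 2416t for integer t.
u ≥ 0: smallest is -93120 mod 2257 = 1674 (at t = 42), with v = -1792.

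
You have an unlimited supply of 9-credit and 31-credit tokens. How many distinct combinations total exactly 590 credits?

Need nonnegative integers with 9j + 31k = 590.
gcd(9, 31) = 1, and 9·(7) + 31·(-2) = 1.
So (j₀, k₀) = (4130, -1180); general j = 4130 + 31t, k = -1180 - 9t.
j ≥ 0 ⇒ t ≥ -133; k ≥ 0 ⇒ t ≤ -132. That's 2 values of t.

2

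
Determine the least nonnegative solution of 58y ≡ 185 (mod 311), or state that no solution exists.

30

gcd(311, 58) = 1  (311 = 5×58 + 21, 58 = 2×21 + 16, 21 = 1×16 + 5, 16 = 3×5 + 1, 5 = 5×1).
1 divides 185, so solutions exist.
Back-substituting, 58×(59) + 311×(-11) = 1.
So 58×(59) ≡ 1 (mod 311); multiply by 185: y ≡ 10915 (mod 311).
Smallest nonnegative: y = 10915 mod 311 = 30.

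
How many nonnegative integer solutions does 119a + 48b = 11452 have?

2

gcd(119, 48):
  119 = 2·48 + 23
  48 = 2·23 + 2
  23 = 11·2 + 1
  2 = 2·1
so gcd(119, 48) = 1.
Back-substitute for Bézout coefficients:
  1 = 23 - 11·2
  ... = 119·(23) + 48·(-57)
Scale by 11452: one solution is (263396, -652764). Reduce a mod 48: (20, 189).
General: a = 20 + 48t, b = 189 - 119t.
a ≥ 0 ⇒ t ≥ 0; b ≥ 0 ⇒ t ≤ 1. So t ∈ [0, 1]: 2 solutions.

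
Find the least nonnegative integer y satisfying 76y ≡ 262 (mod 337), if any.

101

gcd(337, 76) = 1.
1 divides 262, so solutions exist.
By Bézout, 76·(102) + 337·(-23) = 1.
So 76·(102) ≡ 1 (mod 337); multiply by 262: y ≡ 26724 (mod 337).
Smallest nonnegative: y = 26724 mod 337 = 101.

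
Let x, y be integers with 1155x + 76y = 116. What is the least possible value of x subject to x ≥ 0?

28

gcd(1155, 76):
  1155 = 15*76 + 15
  76 = 5*15 + 1
  15 = 15*1
so gcd(1155, 76) = 1.
1 divides 116, so solutions exist.
Back-substitute for Bézout coefficients:
  1 = 76 - 5*15
  ... = 1155*(-5) + 76*(76)
Scale by 116/1 = 116: (x₀, y₀) = (-580, 8816).
General solution: x = -580 + 76t, y = 8816 - 1155t for integer t.
x ≥ 0: smallest is -580 mod 76 = 28 (at t = 8), with y = -424.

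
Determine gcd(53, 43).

1

gcd(53, 43) = 1  (53 = 1×43 + 10, 43 = 4×10 + 3, 10 = 3×3 + 1, 3 = 3×1).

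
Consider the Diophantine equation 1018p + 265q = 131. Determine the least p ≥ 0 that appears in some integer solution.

gcd(1018, 265) = 1.
1 divides 131, so solutions exist.
By Bézout, 1018·(82) + 265·(-315) = 1.
Scale by 131/1 = 131: (p₀, q₀) = (10742, -41265).
General solution: p = 10742 + 265t, q = -41265 - 1018t for integer t.
p ≥ 0: smallest is 10742 mod 265 = 142 (at t = -40), with q = -545.

142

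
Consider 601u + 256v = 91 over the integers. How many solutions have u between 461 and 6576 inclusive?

gcd(601, 256) = 1.
By Bézout, 601·(-23) + 256·(54) = 1.
Particular solution: (211, -495).
General solution: u = 211 + 256t, v = -495 - 601t for integer t.
461 ≤ 211 + 256t ≤ 6576 gives t ∈ [1, 24], which is 24 values.

24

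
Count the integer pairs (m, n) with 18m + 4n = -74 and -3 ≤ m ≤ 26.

15

gcd(18, 4) = 2  (18 = 4·4 + 2, 4 = 2·2).
Back-substituting, 18·(1) + 4·(-4) = 2.
Scale by -37: particular solution (-37, 148); reduce m mod 2: (1, -23).
General solution: m = 1 + 2t, n = -23 - 9t for integer t.
-3 ≤ 1 + 2t ≤ 26 gives t ∈ [-2, 12], which is 15 values.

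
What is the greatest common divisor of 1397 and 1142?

gcd(1397, 1142):
  1397 = 1·1142 + 255
  1142 = 4·255 + 122
  255 = 2·122 + 11
  122 = 11·11 + 1
  11 = 11·1
so gcd(1397, 1142) = 1.

1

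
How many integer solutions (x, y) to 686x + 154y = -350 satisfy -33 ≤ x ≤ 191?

20

gcd(686, 154) = 14.
By Bézout, 686·(-2) + 154·(9) = 14.
Particular solution: (6, -29).
General solution: x = 6 + 11t, y = -29 - 49t for integer t.
-33 ≤ 6 + 11t ≤ 191 gives t ∈ [-3, 16], which is 20 values.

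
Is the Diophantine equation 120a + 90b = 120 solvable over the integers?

gcd(120, 90) = 30  (120 = 1*90 + 30, 90 = 3*30).
30 divides 120, so integer solutions exist.

yes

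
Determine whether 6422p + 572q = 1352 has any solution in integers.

gcd(6422, 572) = 26  (6422 = 11*572 + 130, 572 = 4*130 + 52, 130 = 2*52 + 26, 52 = 2*26).
26 divides 1352, so integer solutions exist.

yes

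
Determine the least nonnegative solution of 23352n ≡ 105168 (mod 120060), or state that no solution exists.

gcd(120060, 23352) = 12.
12 divides 105168, so solutions exist.
By Bézout, 23352×(4766) + 120060×(-927) = 12.
So 23352×(4766) ≡ 12 (mod 120060); multiply by 8764: n ≡ 41769224 (mod 10005).
Smallest nonnegative: n = 41769224 mod 10005 = 8354.

8354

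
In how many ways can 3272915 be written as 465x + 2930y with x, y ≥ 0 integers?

gcd(2930, 465) = 5.
By Bézout, 465*(-63) + 2930*(10) = 5.
One solution: (435, 1048).
General: x = 435 + 586t, y = 1048 - 93t.
x ≥ 0 ⇒ t ≥ 0; y ≥ 0 ⇒ t ≤ 11. So t ∈ [0, 11]: 12 solutions.

12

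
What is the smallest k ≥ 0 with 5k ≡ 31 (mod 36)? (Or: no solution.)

35

gcd(36, 5):
  36 = 7×5 + 1
  5 = 5×1
so gcd(36, 5) = 1.
1 divides 31, so solutions exist.
Back-substitute for Bézout coefficients:
  1 = 36 - 7×5
  ... = 5×(-7) + 36×(1)
So 5×(-7) ≡ 1 (mod 36); multiply by 31: k ≡ -217 (mod 36).
Smallest nonnegative: k = -217 mod 36 = 35.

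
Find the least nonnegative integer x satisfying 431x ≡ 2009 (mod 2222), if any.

gcd(2222, 431) = 1  (2222 = 5*431 + 67, 431 = 6*67 + 29, 67 = 2*29 + 9, 29 = 3*9 + 2, 9 = 4*2 + 1, 2 = 2*1).
1 divides 2009, so solutions exist.
Back-substituting, 431*(-995) + 2222*(193) = 1.
So 431*(-995) ≡ 1 (mod 2222); multiply by 2009: x ≡ -1998955 (mod 2222).
Smallest nonnegative: x = -1998955 mod 2222 = 845.

845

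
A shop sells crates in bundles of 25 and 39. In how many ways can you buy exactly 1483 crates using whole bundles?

Need nonnegative integers with 25j + 39k = 1483.
gcd(25, 39) = 1, and 25·(-14) + 39·(9) = 1.
So (j₀, k₀) = (-20762, 13347); general j = -20762 + 39t, k = 13347 - 25t.
j ≥ 0 ⇒ t ≥ 533; k ≥ 0 ⇒ t ≤ 533. That's 1 value of t.

1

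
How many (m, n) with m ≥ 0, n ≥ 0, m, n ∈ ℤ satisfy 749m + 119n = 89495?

7

gcd(749, 119):
  749 = 6×119 + 35
  119 = 3×35 + 14
  35 = 2×14 + 7
  14 = 2×7
so gcd(749, 119) = 7.
Back-substitute for Bézout coefficients:
  7 = 35 - 2×14
  ... = 749×(7) + 119×(-44)
Scale by 12785: one solution is (89495, -562540). Reduce m mod 17: (7, 708).
General: m = 7 + 17t, n = 708 - 107t.
m ≥ 0 ⇒ t ≥ 0; n ≥ 0 ⇒ t ≤ 6. So t ∈ [0, 6]: 7 solutions.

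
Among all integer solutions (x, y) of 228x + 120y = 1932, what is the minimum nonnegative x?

gcd(228, 120) = 12.
12 divides 1932, so solutions exist.
By Bézout, 228*(-1) + 120*(2) = 12.
Scale by 1932/12 = 161: (x₀, y₀) = (-161, 322).
General solution: x = -161 + 10t, y = 322 - 19t for integer t.
x ≥ 0: smallest is -161 mod 10 = 9 (at t = 17), with y = -1.

9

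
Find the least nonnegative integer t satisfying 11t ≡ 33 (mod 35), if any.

3

gcd(35, 11) = 1  (35 = 3*11 + 2, 11 = 5*2 + 1, 2 = 2*1).
1 divides 33, so solutions exist.
Back-substituting, 11*(16) + 35*(-5) = 1.
So 11*(16) ≡ 1 (mod 35); multiply by 33: t ≡ 528 (mod 35).
Smallest nonnegative: t = 528 mod 35 = 3.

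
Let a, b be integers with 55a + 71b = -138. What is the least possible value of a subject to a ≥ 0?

gcd(71, 55):
  71 = 1×55 + 16
  55 = 3×16 + 7
  16 = 2×7 + 2
  7 = 3×2 + 1
  2 = 2×1
so gcd(71, 55) = 1.
1 divides -138, so solutions exist.
Back-substitute for Bézout coefficients:
  1 = 7 - 3×2
  ... = 55×(31) + 71×(-24)
Scale by -138/1 = -138: (a₀, b₀) = (-4278, 3312).
General solution: a = -4278 + 71t, b = 3312 - 55t for integer t.
a ≥ 0: smallest is -4278 mod 71 = 53 (at t = 61), with b = -43.

53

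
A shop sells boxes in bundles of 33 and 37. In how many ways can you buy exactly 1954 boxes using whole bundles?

Need nonnegative integers with 33j + 37k = 1954.
gcd(33, 37) = 1, and 33·(9) + 37·(-8) = 1.
So (j₀, k₀) = (17586, -15632); general j = 17586 + 37t, k = -15632 - 33t.
j ≥ 0 ⇒ t ≥ -475; k ≥ 0 ⇒ t ≤ -474. That's 2 values of t.

2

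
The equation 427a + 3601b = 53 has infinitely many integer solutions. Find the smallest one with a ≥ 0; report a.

gcd(3601, 427) = 1  (3601 = 8·427 + 185, 427 = 2·185 + 57, 185 = 3·57 + 14, 57 = 4·14 + 1, 14 = 14·1).
1 divides 53, so solutions exist.
Back-substituting, 427·(253) + 3601·(-30) = 1.
Scale by 53/1 = 53: (a₀, b₀) = (13409, -1590).
General solution: a = 13409 + 3601t, b = -1590 - 427t for integer t.
a ≥ 0: smallest is 13409 mod 3601 = 2606 (at t = -3), with b = -309.

2606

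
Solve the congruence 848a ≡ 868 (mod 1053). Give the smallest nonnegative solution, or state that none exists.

155

gcd(1053, 848):
  1053 = 1*848 + 205
  848 = 4*205 + 28
  205 = 7*28 + 9
  28 = 3*9 + 1
  9 = 9*1
so gcd(1053, 848) = 1.
1 divides 868, so solutions exist.
Back-substitute for Bézout coefficients:
  1 = 28 - 3*9
  ... = 848*(113) + 1053*(-91)
So 848*(113) ≡ 1 (mod 1053); multiply by 868: a ≡ 98084 (mod 1053).
Smallest nonnegative: a = 98084 mod 1053 = 155.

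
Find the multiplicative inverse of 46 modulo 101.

gcd(101, 46) = 1  (101 = 2*46 + 9, 46 = 5*9 + 1, 9 = 9*1).
Back-substituting, 46*(11) + 101*(-5) = 1.
So 46*11 ≡ 1 (mod 101), and 11 mod 101 = 11.

11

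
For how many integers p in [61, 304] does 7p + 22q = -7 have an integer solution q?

gcd(22, 7) = 1  (22 = 3×7 + 1, 7 = 7×1).
Back-substituting, 7×(-3) + 22×(1) = 1.
Scale by -7: particular solution (21, -7); reduce p mod 22: (21, -7).
General solution: p = 21 + 22t, q = -7 - 7t for integer t.
61 ≤ 21 + 22t ≤ 304 gives t ∈ [2, 12], which is 11 values.

11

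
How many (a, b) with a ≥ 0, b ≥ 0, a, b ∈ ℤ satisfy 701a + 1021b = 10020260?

gcd(1021, 701) = 1.
By Bézout, 701×(67) + 1021×(-46) = 1.
One solution: (912, 9188).
General: a = 912 + 1021t, b = 9188 - 701t.
a ≥ 0 ⇒ t ≥ 0; b ≥ 0 ⇒ t ≤ 13. So t ∈ [0, 13]: 14 solutions.

14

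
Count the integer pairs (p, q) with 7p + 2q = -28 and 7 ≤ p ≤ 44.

19

gcd(7, 2) = 1.
By Bézout, 7×(1) + 2×(-3) = 1.
Particular solution: (0, -14).
General solution: p = 0 + 2t, q = -14 - 7t for integer t.
7 ≤ 0 + 2t ≤ 44 gives t ∈ [4, 22], which is 19 values.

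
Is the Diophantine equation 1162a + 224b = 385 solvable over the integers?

no

gcd(1162, 224) = 14  (1162 = 5*224 + 42, 224 = 5*42 + 14, 42 = 3*14).
14 does not divide 385 (remainder 7), so no integer solutions.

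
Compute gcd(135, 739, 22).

gcd(739, 135) = 1  (739 = 5·135 + 64, 135 = 2·64 + 7, 64 = 9·7 + 1, 7 = 7·1).
gcd(1, 22) = 1.

1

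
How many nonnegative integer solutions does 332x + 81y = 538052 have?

20

gcd(332, 81) = 1  (332 = 4·81 + 8, 81 = 10·8 + 1, 8 = 8·1).
Back-substituting, 332·(-10) + 81·(41) = 1.
Scale by 538052: one solution is (-5380520, 22060132). Reduce x mod 81: (67, 6368).
General: x = 67 + 81t, y = 6368 - 332t.
x ≥ 0 ⇒ t ≥ 0; y ≥ 0 ⇒ t ≤ 19. So t ∈ [0, 19]: 20 solutions.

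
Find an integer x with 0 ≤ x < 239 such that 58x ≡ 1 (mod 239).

gcd(239, 58):
  239 = 4·58 + 7
  58 = 8·7 + 2
  7 = 3·2 + 1
  2 = 2·1
so gcd(239, 58) = 1.
Back-substitute for Bézout coefficients:
  1 = 7 - 3·2
  ... = 58·(-103) + 239·(25)
So 58·-103 ≡ 1 (mod 239), and -103 mod 239 = 136.

136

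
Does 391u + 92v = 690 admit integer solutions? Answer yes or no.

yes

gcd(391, 92) = 23  (391 = 4*92 + 23, 92 = 4*23).
23 divides 690, so integer solutions exist.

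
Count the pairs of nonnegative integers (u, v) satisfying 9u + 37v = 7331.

22

gcd(37, 9) = 1  (37 = 4×9 + 1, 9 = 9×1).
Back-substituting, 9×(-4) + 37×(1) = 1.
Scale by 7331: one solution is (-29324, 7331). Reduce u mod 37: (17, 194).
General: u = 17 + 37t, v = 194 - 9t.
u ≥ 0 ⇒ t ≥ 0; v ≥ 0 ⇒ t ≤ 21. So t ∈ [0, 21]: 22 solutions.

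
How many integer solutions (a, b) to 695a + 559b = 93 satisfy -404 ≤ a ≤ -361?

gcd(695, 559) = 1  (695 = 1*559 + 136, 559 = 4*136 + 15, 136 = 9*15 + 1, 15 = 15*1).
Back-substituting, 695*(37) + 559*(-46) = 1.
Scale by 93: particular solution (3441, -4278); reduce a mod 559: (87, -108).
General solution: a = 87 + 559t, b = -108 - 695t for integer t.
-404 ≤ 87 + 559t ≤ -361 gives t ∈ [0, -1], which is 0 values.

0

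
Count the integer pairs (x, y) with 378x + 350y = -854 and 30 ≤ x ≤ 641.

25

gcd(378, 350) = 14  (378 = 1×350 + 28, 350 = 12×28 + 14, 28 = 2×14).
Back-substituting, 378×(-12) + 350×(13) = 14.
Scale by -61: particular solution (732, -793); reduce x mod 25: (7, -10).
General solution: x = 7 + 25t, y = -10 - 27t for integer t.
30 ≤ 7 + 25t ≤ 641 gives t ∈ [1, 25], which is 25 values.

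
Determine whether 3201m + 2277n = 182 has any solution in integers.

no

gcd(3201, 2277) = 33.
33 does not divide 182 (remainder 17), so no integer solutions.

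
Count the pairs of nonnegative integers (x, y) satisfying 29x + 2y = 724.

gcd(29, 2) = 1  (29 = 14×2 + 1, 2 = 2×1).
Back-substituting, 29×(1) + 2×(-14) = 1.
Scale by 724: one solution is (724, -10136). Reduce x mod 2: (0, 362).
General: x = 0 + 2t, y = 362 - 29t.
x ≥ 0 ⇒ t ≥ 0; y ≥ 0 ⇒ t ≤ 12. So t ∈ [0, 12]: 13 solutions.

13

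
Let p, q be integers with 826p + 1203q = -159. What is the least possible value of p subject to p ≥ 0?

645

gcd(1203, 826) = 1  (1203 = 1×826 + 377, 826 = 2×377 + 72, 377 = 5×72 + 17, 72 = 4×17 + 4, 17 = 4×4 + 1, 4 = 4×1).
1 divides -159, so solutions exist.
Back-substituting, 826×(-284) + 1203×(195) = 1.
Scale by -159/1 = -159: (p₀, q₀) = (45156, -31005).
General solution: p = 45156 + 1203t, q = -31005 - 826t for integer t.
p ≥ 0: smallest is 45156 mod 1203 = 645 (at t = -37), with q = -443.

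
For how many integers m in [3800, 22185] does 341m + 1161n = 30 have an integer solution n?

16

gcd(1161, 341) = 1  (1161 = 3×341 + 138, 341 = 2×138 + 65, 138 = 2×65 + 8, 65 = 8×8 + 1, 8 = 8×1).
Back-substituting, 341×(143) + 1161×(-42) = 1.
Scale by 30: particular solution (4290, -1260); reduce m mod 1161: (807, -237).
General solution: m = 807 + 1161t, n = -237 - 341t for integer t.
3800 ≤ 807 + 1161t ≤ 22185 gives t ∈ [3, 18], which is 16 values.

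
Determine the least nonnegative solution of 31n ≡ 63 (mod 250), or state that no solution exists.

123

gcd(250, 31) = 1.
1 divides 63, so solutions exist.
By Bézout, 31×(121) + 250×(-15) = 1.
So 31×(121) ≡ 1 (mod 250); multiply by 63: n ≡ 7623 (mod 250).
Smallest nonnegative: n = 7623 mod 250 = 123.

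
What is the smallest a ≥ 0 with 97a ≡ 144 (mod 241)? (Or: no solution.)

gcd(241, 97) = 1  (241 = 2·97 + 47, 97 = 2·47 + 3, 47 = 15·3 + 2, 3 = 1·2 + 1, 2 = 2·1).
1 divides 144, so solutions exist.
Back-substituting, 97·(82) + 241·(-33) = 1.
So 97·(82) ≡ 1 (mod 241); multiply by 144: a ≡ 11808 (mod 241).
Smallest nonnegative: a = 11808 mod 241 = 240.

240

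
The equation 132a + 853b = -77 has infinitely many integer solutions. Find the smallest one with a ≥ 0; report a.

gcd(853, 132) = 1  (853 = 6·132 + 61, 132 = 2·61 + 10, 61 = 6·10 + 1, 10 = 10·1).
1 divides -77, so solutions exist.
Back-substituting, 132·(-84) + 853·(13) = 1.
Scale by -77/1 = -77: (a₀, b₀) = (6468, -1001).
General solution: a = 6468 + 853t, b = -1001 - 132t for integer t.
a ≥ 0: smallest is 6468 mod 853 = 497 (at t = -7), with b = -77.

497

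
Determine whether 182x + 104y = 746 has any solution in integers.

gcd(182, 104) = 26  (182 = 1×104 + 78, 104 = 1×78 + 26, 78 = 3×26).
26 does not divide 746 (remainder 18), so no integer solutions.

no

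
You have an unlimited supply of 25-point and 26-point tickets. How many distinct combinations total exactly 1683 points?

Need nonnegative integers with 25j + 26k = 1683.
gcd(25, 26) = 1, and 25·(-1) + 26·(1) = 1.
So (j₀, k₀) = (-1683, 1683); general j = -1683 + 26t, k = 1683 - 25t.
j ≥ 0 ⇒ t ≥ 65; k ≥ 0 ⇒ t ≤ 67. That's 3 values of t.

3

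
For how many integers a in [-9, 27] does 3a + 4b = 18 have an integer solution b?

gcd(4, 3) = 1  (4 = 1·3 + 1, 3 = 3·1).
Back-substituting, 3·(-1) + 4·(1) = 1.
Scale by 18: particular solution (-18, 18); reduce a mod 4: (2, 3).
General solution: a = 2 + 4t, b = 3 - 3t for integer t.
-9 ≤ 2 + 4t ≤ 27 gives t ∈ [-2, 6], which is 9 values.

9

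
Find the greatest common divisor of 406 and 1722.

gcd(1722, 406):
  1722 = 4*406 + 98
  406 = 4*98 + 14
  98 = 7*14
so gcd(1722, 406) = 14.

14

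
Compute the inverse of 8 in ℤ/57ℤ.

gcd(57, 8) = 1.
By Bézout, 8×(-7) + 57×(1) = 1.
So 8×-7 ≡ 1 (mod 57), and -7 mod 57 = 50.

50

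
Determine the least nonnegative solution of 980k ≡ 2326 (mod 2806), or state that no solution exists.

429

gcd(2806, 980):
  2806 = 2·980 + 846
  980 = 1·846 + 134
  846 = 6·134 + 42
  134 = 3·42 + 8
  42 = 5·8 + 2
  8 = 4·2
so gcd(2806, 980) = 2.
2 divides 2326, so solutions exist.
Back-substitute for Bézout coefficients:
  2 = 42 - 5·8
  ... = 980·(-335) + 2806·(117)
So 980·(-335) ≡ 2 (mod 2806); multiply by 1163: k ≡ -389605 (mod 1403).
Smallest nonnegative: k = -389605 mod 1403 = 429.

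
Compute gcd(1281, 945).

gcd(1281, 945) = 21  (1281 = 1·945 + 336, 945 = 2·336 + 273, 336 = 1·273 + 63, 273 = 4·63 + 21, 63 = 3·21).

21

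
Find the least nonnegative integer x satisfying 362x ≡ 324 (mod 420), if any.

132

gcd(420, 362) = 2  (420 = 1*362 + 58, 362 = 6*58 + 14, 58 = 4*14 + 2, 14 = 7*2).
2 divides 324, so solutions exist.
Back-substituting, 362*(-29) + 420*(25) = 2.
So 362*(-29) ≡ 2 (mod 420); multiply by 162: x ≡ -4698 (mod 210).
Smallest nonnegative: x = -4698 mod 210 = 132.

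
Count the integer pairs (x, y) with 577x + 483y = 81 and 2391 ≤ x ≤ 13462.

23

gcd(577, 483):
  577 = 1×483 + 94
  483 = 5×94 + 13
  94 = 7×13 + 3
  13 = 4×3 + 1
  3 = 3×1
so gcd(577, 483) = 1.
Back-substitute for Bézout coefficients:
  1 = 13 - 4×3
  ... = 577×(-149) + 483×(178)
Scale by 81: particular solution (-12069, 14418); reduce x mod 483: (6, -7).
General solution: x = 6 + 483t, y = -7 - 577t for integer t.
2391 ≤ 6 + 483t ≤ 13462 gives t ∈ [5, 27], which is 23 values.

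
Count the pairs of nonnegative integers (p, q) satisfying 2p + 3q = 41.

gcd(3, 2) = 1  (3 = 1×2 + 1, 2 = 2×1).
Back-substituting, 2×(-1) + 3×(1) = 1.
Scale by 41: one solution is (-41, 41). Reduce p mod 3: (1, 13).
General: p = 1 + 3t, q = 13 - 2t.
p ≥ 0 ⇒ t ≥ 0; q ≥ 0 ⇒ t ≤ 6. So t ∈ [0, 6]: 7 solutions.

7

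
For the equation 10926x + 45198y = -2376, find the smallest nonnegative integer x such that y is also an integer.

gcd(45198, 10926):
  45198 = 4·10926 + 1494
  10926 = 7·1494 + 468
  1494 = 3·468 + 90
  468 = 5·90 + 18
  90 = 5·18
so gcd(45198, 10926) = 18.
18 divides -2376, so solutions exist.
Back-substitute for Bézout coefficients:
  18 = 468 - 5·90
  ... = 10926·(484) + 45198·(-117)
Scale by -2376/18 = -132: (x₀, y₀) = (-63888, 15444).
General solution: x = -63888 + 2511t, y = 15444 - 607t for integer t.
x ≥ 0: smallest is -63888 mod 2511 = 1398 (at t = 26), with y = -338.

1398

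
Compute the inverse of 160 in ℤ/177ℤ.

52

gcd(177, 160):
  177 = 1×160 + 17
  160 = 9×17 + 7
  17 = 2×7 + 3
  7 = 2×3 + 1
  3 = 3×1
so gcd(177, 160) = 1.
Back-substitute for Bézout coefficients:
  1 = 7 - 2×3
  ... = 160×(52) + 177×(-47)
So 160×52 ≡ 1 (mod 177), and 52 mod 177 = 52.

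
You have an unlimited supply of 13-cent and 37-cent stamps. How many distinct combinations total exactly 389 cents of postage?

Need nonnegative integers with 13j + 37k = 389.
gcd(13, 37) = 1, and 13·(-17) + 37·(6) = 1.
So (j₀, k₀) = (-6613, 2334); general j = -6613 + 37t, k = 2334 - 13t.
j ≥ 0 ⇒ t ≥ 179; k ≥ 0 ⇒ t ≤ 179. That's 1 value of t.

1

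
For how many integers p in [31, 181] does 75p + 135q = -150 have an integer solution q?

gcd(135, 75):
  135 = 1×75 + 60
  75 = 1×60 + 15
  60 = 4×15
so gcd(135, 75) = 15.
Back-substitute for Bézout coefficients:
  15 = 75 - 1×60
  ... = 75×(2) + 135×(-1)
Scale by -10: particular solution (-20, 10); reduce p mod 9: (7, -5).
General solution: p = 7 + 9t, q = -5 - 5t for integer t.
31 ≤ 7 + 9t ≤ 181 gives t ∈ [3, 19], which is 17 values.

17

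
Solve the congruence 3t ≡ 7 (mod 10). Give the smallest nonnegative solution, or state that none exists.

9

gcd(10, 3) = 1.
1 divides 7, so solutions exist.
By Bézout, 3·(-3) + 10·(1) = 1.
So 3·(-3) ≡ 1 (mod 10); multiply by 7: t ≡ -21 (mod 10).
Smallest nonnegative: t = -21 mod 10 = 9.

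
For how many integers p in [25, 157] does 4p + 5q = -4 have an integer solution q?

gcd(5, 4):
  5 = 1·4 + 1
  4 = 4·1
so gcd(5, 4) = 1.
Back-substitute for Bézout coefficients:
  1 = 5 - 1·4
  ... = 4·(-1) + 5·(1)
Scale by -4: particular solution (4, -4); reduce p mod 5: (4, -4).
General solution: p = 4 + 5t, q = -4 - 4t for integer t.
25 ≤ 4 + 5t ≤ 157 gives t ∈ [5, 30], which is 26 values.

26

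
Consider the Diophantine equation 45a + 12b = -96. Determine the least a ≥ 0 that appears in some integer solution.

gcd(45, 12):
  45 = 3*12 + 9
  12 = 1*9 + 3
  9 = 3*3
so gcd(45, 12) = 3.
3 divides -96, so solutions exist.
Back-substitute for Bézout coefficients:
  3 = 12 - 1*9
  ... = 45*(-1) + 12*(4)
Scale by -96/3 = -32: (a₀, b₀) = (32, -128).
General solution: a = 32 + 4t, b = -128 - 15t for integer t.
a ≥ 0: smallest is 32 mod 4 = 0 (at t = -8), with b = -8.

0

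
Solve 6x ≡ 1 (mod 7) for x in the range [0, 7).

6

gcd(7, 6) = 1  (7 = 1×6 + 1, 6 = 6×1).
Back-substituting, 6×(-1) + 7×(1) = 1.
So 6×-1 ≡ 1 (mod 7), and -1 mod 7 = 6.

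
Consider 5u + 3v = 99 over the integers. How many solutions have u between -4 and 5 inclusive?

3

gcd(5, 3):
  5 = 1·3 + 2
  3 = 1·2 + 1
  2 = 2·1
so gcd(5, 3) = 1.
Back-substitute for Bézout coefficients:
  1 = 3 - 1·2
  ... = 5·(-1) + 3·(2)
Scale by 99: particular solution (-99, 198); reduce u mod 3: (0, 33).
General solution: u = 0 + 3t, v = 33 - 5t for integer t.
-4 ≤ 0 + 3t ≤ 5 gives t ∈ [-1, 1], which is 3 values.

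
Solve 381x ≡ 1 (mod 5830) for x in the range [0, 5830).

811

gcd(5830, 381):
  5830 = 15*381 + 115
  381 = 3*115 + 36
  115 = 3*36 + 7
  36 = 5*7 + 1
  7 = 7*1
so gcd(5830, 381) = 1.
Back-substitute for Bézout coefficients:
  1 = 36 - 5*7
  ... = 381*(811) + 5830*(-53)
So 381*811 ≡ 1 (mod 5830), and 811 mod 5830 = 811.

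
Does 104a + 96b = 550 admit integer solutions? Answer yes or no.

no

gcd(104, 96) = 8  (104 = 1×96 + 8, 96 = 12×8).
8 does not divide 550 (remainder 6), so no integer solutions.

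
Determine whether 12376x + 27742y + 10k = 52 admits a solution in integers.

gcd(27742, 12376) = 26  (27742 = 2·12376 + 2990, 12376 = 4·2990 + 416, 2990 = 7·416 + 78, 416 = 5·78 + 26, 78 = 3·26).
gcd(26, 10) = 2.
2 divides 52, so integer solutions exist.

yes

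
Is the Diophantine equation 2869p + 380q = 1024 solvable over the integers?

no

gcd(2869, 380):
  2869 = 7×380 + 209
  380 = 1×209 + 171
  209 = 1×171 + 38
  171 = 4×38 + 19
  38 = 2×19
so gcd(2869, 380) = 19.
19 does not divide 1024 (remainder 17), so no integer solutions.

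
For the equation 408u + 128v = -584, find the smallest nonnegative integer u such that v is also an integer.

13

gcd(408, 128):
  408 = 3·128 + 24
  128 = 5·24 + 8
  24 = 3·8
so gcd(408, 128) = 8.
8 divides -584, so solutions exist.
Back-substitute for Bézout coefficients:
  8 = 128 - 5·24
  ... = 408·(-5) + 128·(16)
Scale by -584/8 = -73: (u₀, v₀) = (365, -1168).
General solution: u = 365 + 16t, v = -1168 - 51t for integer t.
u ≥ 0: smallest is 365 mod 16 = 13 (at t = -22), with v = -46.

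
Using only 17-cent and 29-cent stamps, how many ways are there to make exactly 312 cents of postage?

Need nonnegative integers with 17j + 29k = 312.
gcd(17, 29) = 1, and 17·(12) + 29·(-7) = 1.
So (j₀, k₀) = (3744, -2184); general j = 3744 + 29t, k = -2184 - 17t.
j ≥ 0 ⇒ t ≥ -129; k ≥ 0 ⇒ t ≤ -129. That's 1 value of t.

1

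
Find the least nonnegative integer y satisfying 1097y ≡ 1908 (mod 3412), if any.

gcd(3412, 1097) = 1.
1 divides 1908, so solutions exist.
By Bézout, 1097×(-423) + 3412×(136) = 1.
So 1097×(-423) ≡ 1 (mod 3412); multiply by 1908: y ≡ -807084 (mod 3412).
Smallest nonnegative: y = -807084 mod 3412 = 1560.

1560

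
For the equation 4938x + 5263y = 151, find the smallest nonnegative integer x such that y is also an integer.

2461

gcd(5263, 4938) = 1  (5263 = 1×4938 + 325, 4938 = 15×325 + 63, 325 = 5×63 + 10, 63 = 6×10 + 3, 10 = 3×3 + 1, 3 = 3×1).
1 divides 151, so solutions exist.
Back-substituting, 4938×(-1587) + 5263×(1489) = 1.
Scale by 151/1 = 151: (x₀, y₀) = (-239637, 224839).
General solution: x = -239637 + 5263t, y = 224839 - 4938t for integer t.
x ≥ 0: smallest is -239637 mod 5263 = 2461 (at t = 46), with y = -2309.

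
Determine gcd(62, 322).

gcd(322, 62):
  322 = 5×62 + 12
  62 = 5×12 + 2
  12 = 6×2
so gcd(322, 62) = 2.

2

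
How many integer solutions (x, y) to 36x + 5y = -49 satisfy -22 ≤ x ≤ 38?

gcd(36, 5):
  36 = 7*5 + 1
  5 = 5*1
so gcd(36, 5) = 1.
Back-substitute for Bézout coefficients:
  1 = 36 - 7*5
  ... = 36*(1) + 5*(-7)
Scale by -49: particular solution (-49, 343); reduce x mod 5: (1, -17).
General solution: x = 1 + 5t, y = -17 - 36t for integer t.
-22 ≤ 1 + 5t ≤ 38 gives t ∈ [-4, 7], which is 12 values.

12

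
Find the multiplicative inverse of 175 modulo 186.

169

gcd(186, 175):
  186 = 1·175 + 11
  175 = 15·11 + 10
  11 = 1·10 + 1
  10 = 10·1
so gcd(186, 175) = 1.
Back-substitute for Bézout coefficients:
  1 = 11 - 1·10
  ... = 175·(-17) + 186·(16)
So 175·-17 ≡ 1 (mod 186), and -17 mod 186 = 169.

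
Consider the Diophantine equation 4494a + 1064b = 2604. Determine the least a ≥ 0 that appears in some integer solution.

2

gcd(4494, 1064):
  4494 = 4*1064 + 238
  1064 = 4*238 + 112
  238 = 2*112 + 14
  112 = 8*14
so gcd(4494, 1064) = 14.
14 divides 2604, so solutions exist.
Back-substitute for Bézout coefficients:
  14 = 238 - 2*112
  ... = 4494*(9) + 1064*(-38)
Scale by 2604/14 = 186: (a₀, b₀) = (1674, -7068).
General solution: a = 1674 + 76t, b = -7068 - 321t for integer t.
a ≥ 0: smallest is 1674 mod 76 = 2 (at t = -22), with b = -6.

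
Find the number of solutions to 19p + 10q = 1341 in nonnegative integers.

7

gcd(19, 10):
  19 = 1·10 + 9
  10 = 1·9 + 1
  9 = 9·1
so gcd(19, 10) = 1.
Back-substitute for Bézout coefficients:
  1 = 10 - 1·9
  ... = 19·(-1) + 10·(2)
Scale by 1341: one solution is (-1341, 2682). Reduce p mod 10: (9, 117).
General: p = 9 + 10t, q = 117 - 19t.
p ≥ 0 ⇒ t ≥ 0; q ≥ 0 ⇒ t ≤ 6. So t ∈ [0, 6]: 7 solutions.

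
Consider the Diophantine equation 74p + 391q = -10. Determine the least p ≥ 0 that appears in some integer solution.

gcd(391, 74) = 1  (391 = 5*74 + 21, 74 = 3*21 + 11, 21 = 1*11 + 10, 11 = 1*10 + 1, 10 = 10*1).
1 divides -10, so solutions exist.
Back-substituting, 74*(37) + 391*(-7) = 1.
Scale by -10/1 = -10: (p₀, q₀) = (-370, 70).
General solution: p = -370 + 391t, q = 70 - 74t for integer t.
p ≥ 0: smallest is -370 mod 391 = 21 (at t = 1), with q = -4.

21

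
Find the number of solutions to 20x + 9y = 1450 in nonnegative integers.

8

gcd(20, 9):
  20 = 2×9 + 2
  9 = 4×2 + 1
  2 = 2×1
so gcd(20, 9) = 1.
Back-substitute for Bézout coefficients:
  1 = 9 - 4×2
  ... = 20×(-4) + 9×(9)
Scale by 1450: one solution is (-5800, 13050). Reduce x mod 9: (5, 150).
General: x = 5 + 9t, y = 150 - 20t.
x ≥ 0 ⇒ t ≥ 0; y ≥ 0 ⇒ t ≤ 7. So t ∈ [0, 7]: 8 solutions.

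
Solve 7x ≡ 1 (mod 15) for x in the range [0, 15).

gcd(15, 7):
  15 = 2*7 + 1
  7 = 7*1
so gcd(15, 7) = 1.
Back-substitute for Bézout coefficients:
  1 = 15 - 2*7
  ... = 7*(-2) + 15*(1)
So 7*-2 ≡ 1 (mod 15), and -2 mod 15 = 13.

13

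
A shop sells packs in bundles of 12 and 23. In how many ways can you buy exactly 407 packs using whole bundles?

2

Need nonnegative integers with 12j + 23k = 407.
gcd(12, 23) = 1, and 12·(2) + 23·(-1) = 1.
So (j₀, k₀) = (814, -407); general j = 814 + 23t, k = -407 - 12t.
j ≥ 0 ⇒ t ≥ -35; k ≥ 0 ⇒ t ≤ -34. That's 2 values of t.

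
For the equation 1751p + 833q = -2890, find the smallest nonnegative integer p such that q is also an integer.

15

gcd(1751, 833) = 17  (1751 = 2·833 + 85, 833 = 9·85 + 68, 85 = 1·68 + 17, 68 = 4·17).
17 divides -2890, so solutions exist.
Back-substituting, 1751·(10) + 833·(-21) = 17.
Scale by -2890/17 = -170: (p₀, q₀) = (-1700, 3570).
General solution: p = -1700 + 49t, q = 3570 - 103t for integer t.
p ≥ 0: smallest is -1700 mod 49 = 15 (at t = 35), with q = -35.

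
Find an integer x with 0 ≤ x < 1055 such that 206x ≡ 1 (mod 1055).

gcd(1055, 206) = 1.
By Bézout, 206*(-169) + 1055*(33) = 1.
So 206*-169 ≡ 1 (mod 1055), and -169 mod 1055 = 886.

886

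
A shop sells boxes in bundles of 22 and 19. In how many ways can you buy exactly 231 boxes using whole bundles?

1

Need nonnegative integers with 22j + 19k = 231.
gcd(22, 19) = 1, and 22·(-6) + 19·(7) = 1.
So (j₀, k₀) = (-1386, 1617); general j = -1386 + 19t, k = 1617 - 22t.
j ≥ 0 ⇒ t ≥ 73; k ≥ 0 ⇒ t ≤ 73. That's 1 value of t.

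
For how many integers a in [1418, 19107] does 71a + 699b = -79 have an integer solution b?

25

gcd(699, 71) = 1  (699 = 9×71 + 60, 71 = 1×60 + 11, 60 = 5×11 + 5, 11 = 2×5 + 1, 5 = 5×1).
Back-substituting, 71×(128) + 699×(-13) = 1.
Scale by -79: particular solution (-10112, 1027); reduce a mod 699: (373, -38).
General solution: a = 373 + 699t, b = -38 - 71t for integer t.
1418 ≤ 373 + 699t ≤ 19107 gives t ∈ [2, 26], which is 25 values.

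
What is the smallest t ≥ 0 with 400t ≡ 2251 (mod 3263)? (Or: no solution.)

gcd(3263, 400):
  3263 = 8*400 + 63
  400 = 6*63 + 22
  63 = 2*22 + 19
  22 = 1*19 + 3
  19 = 6*3 + 1
  3 = 3*1
so gcd(3263, 400) = 1.
1 divides 2251, so solutions exist.
Back-substitute for Bézout coefficients:
  1 = 19 - 6*3
  ... = 400*(-1036) + 3263*(127)
So 400*(-1036) ≡ 1 (mod 3263); multiply by 2251: t ≡ -2332036 (mod 3263).
Smallest nonnegative: t = -2332036 mod 3263 = 1009.

1009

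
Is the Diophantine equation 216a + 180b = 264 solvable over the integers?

gcd(216, 180):
  216 = 1*180 + 36
  180 = 5*36
so gcd(216, 180) = 36.
36 does not divide 264 (remainder 12), so no integer solutions.

no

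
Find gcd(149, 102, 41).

gcd(149, 102) = 1  (149 = 1*102 + 47, 102 = 2*47 + 8, 47 = 5*8 + 7, 8 = 1*7 + 1, 7 = 7*1).
gcd(1, 41) = 1.

1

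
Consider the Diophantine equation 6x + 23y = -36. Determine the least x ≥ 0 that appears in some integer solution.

17

gcd(23, 6):
  23 = 3·6 + 5
  6 = 1·5 + 1
  5 = 5·1
so gcd(23, 6) = 1.
1 divides -36, so solutions exist.
Back-substitute for Bézout coefficients:
  1 = 6 - 1·5
  ... = 6·(4) + 23·(-1)
Scale by -36/1 = -36: (x₀, y₀) = (-144, 36).
General solution: x = -144 + 23t, y = 36 - 6t for integer t.
x ≥ 0: smallest is -144 mod 23 = 17 (at t = 7), with y = -6.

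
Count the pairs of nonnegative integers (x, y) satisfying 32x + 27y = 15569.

gcd(32, 27) = 1.
By Bézout, 32*(11) + 27*(-13) = 1.
One solution: (25, 547).
General: x = 25 + 27t, y = 547 - 32t.
x ≥ 0 ⇒ t ≥ 0; y ≥ 0 ⇒ t ≤ 17. So t ∈ [0, 17]: 18 solutions.

18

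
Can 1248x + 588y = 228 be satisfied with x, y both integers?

yes

gcd(1248, 588) = 12.
12 divides 228, so integer solutions exist.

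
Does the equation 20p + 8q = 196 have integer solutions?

yes

gcd(20, 8):
  20 = 2×8 + 4
  8 = 2×4
so gcd(20, 8) = 4.
4 divides 196, so integer solutions exist.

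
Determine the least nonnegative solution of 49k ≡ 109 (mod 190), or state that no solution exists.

gcd(190, 49):
  190 = 3*49 + 43
  49 = 1*43 + 6
  43 = 7*6 + 1
  6 = 6*1
so gcd(190, 49) = 1.
1 divides 109, so solutions exist.
Back-substitute for Bézout coefficients:
  1 = 43 - 7*6
  ... = 49*(-31) + 190*(8)
So 49*(-31) ≡ 1 (mod 190); multiply by 109: k ≡ -3379 (mod 190).
Smallest nonnegative: k = -3379 mod 190 = 41.

41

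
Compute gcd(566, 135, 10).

gcd(566, 135) = 1.
gcd(1, 10) = 1.

1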